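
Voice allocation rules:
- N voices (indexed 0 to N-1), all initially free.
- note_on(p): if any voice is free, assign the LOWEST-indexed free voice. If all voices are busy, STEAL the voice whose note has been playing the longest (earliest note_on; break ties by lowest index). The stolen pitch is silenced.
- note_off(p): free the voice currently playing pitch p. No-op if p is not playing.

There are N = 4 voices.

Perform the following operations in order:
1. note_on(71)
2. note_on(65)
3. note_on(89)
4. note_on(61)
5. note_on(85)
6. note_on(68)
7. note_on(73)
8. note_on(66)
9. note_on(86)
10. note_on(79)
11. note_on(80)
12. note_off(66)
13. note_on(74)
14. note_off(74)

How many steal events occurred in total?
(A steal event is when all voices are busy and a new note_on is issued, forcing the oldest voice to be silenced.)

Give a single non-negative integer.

Op 1: note_on(71): voice 0 is free -> assigned | voices=[71 - - -]
Op 2: note_on(65): voice 1 is free -> assigned | voices=[71 65 - -]
Op 3: note_on(89): voice 2 is free -> assigned | voices=[71 65 89 -]
Op 4: note_on(61): voice 3 is free -> assigned | voices=[71 65 89 61]
Op 5: note_on(85): all voices busy, STEAL voice 0 (pitch 71, oldest) -> assign | voices=[85 65 89 61]
Op 6: note_on(68): all voices busy, STEAL voice 1 (pitch 65, oldest) -> assign | voices=[85 68 89 61]
Op 7: note_on(73): all voices busy, STEAL voice 2 (pitch 89, oldest) -> assign | voices=[85 68 73 61]
Op 8: note_on(66): all voices busy, STEAL voice 3 (pitch 61, oldest) -> assign | voices=[85 68 73 66]
Op 9: note_on(86): all voices busy, STEAL voice 0 (pitch 85, oldest) -> assign | voices=[86 68 73 66]
Op 10: note_on(79): all voices busy, STEAL voice 1 (pitch 68, oldest) -> assign | voices=[86 79 73 66]
Op 11: note_on(80): all voices busy, STEAL voice 2 (pitch 73, oldest) -> assign | voices=[86 79 80 66]
Op 12: note_off(66): free voice 3 | voices=[86 79 80 -]
Op 13: note_on(74): voice 3 is free -> assigned | voices=[86 79 80 74]
Op 14: note_off(74): free voice 3 | voices=[86 79 80 -]

Answer: 7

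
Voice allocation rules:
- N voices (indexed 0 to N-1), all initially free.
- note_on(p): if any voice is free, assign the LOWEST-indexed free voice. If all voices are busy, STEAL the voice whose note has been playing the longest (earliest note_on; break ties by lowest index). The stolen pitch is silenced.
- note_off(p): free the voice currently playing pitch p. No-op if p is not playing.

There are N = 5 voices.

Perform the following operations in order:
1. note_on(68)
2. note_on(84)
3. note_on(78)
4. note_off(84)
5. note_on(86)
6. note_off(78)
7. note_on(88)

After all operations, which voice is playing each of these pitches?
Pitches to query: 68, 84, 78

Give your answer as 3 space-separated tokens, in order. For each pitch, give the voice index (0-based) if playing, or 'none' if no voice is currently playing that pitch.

Answer: 0 none none

Derivation:
Op 1: note_on(68): voice 0 is free -> assigned | voices=[68 - - - -]
Op 2: note_on(84): voice 1 is free -> assigned | voices=[68 84 - - -]
Op 3: note_on(78): voice 2 is free -> assigned | voices=[68 84 78 - -]
Op 4: note_off(84): free voice 1 | voices=[68 - 78 - -]
Op 5: note_on(86): voice 1 is free -> assigned | voices=[68 86 78 - -]
Op 6: note_off(78): free voice 2 | voices=[68 86 - - -]
Op 7: note_on(88): voice 2 is free -> assigned | voices=[68 86 88 - -]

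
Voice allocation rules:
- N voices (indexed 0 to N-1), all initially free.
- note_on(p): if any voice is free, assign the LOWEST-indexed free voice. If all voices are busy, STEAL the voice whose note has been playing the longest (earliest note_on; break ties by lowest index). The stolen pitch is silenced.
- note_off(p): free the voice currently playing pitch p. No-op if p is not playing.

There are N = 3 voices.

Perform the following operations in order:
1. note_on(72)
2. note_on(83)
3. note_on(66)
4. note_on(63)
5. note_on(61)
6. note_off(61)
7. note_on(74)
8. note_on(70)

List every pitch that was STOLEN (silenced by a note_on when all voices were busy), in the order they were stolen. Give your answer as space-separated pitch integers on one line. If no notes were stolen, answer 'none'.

Answer: 72 83 66

Derivation:
Op 1: note_on(72): voice 0 is free -> assigned | voices=[72 - -]
Op 2: note_on(83): voice 1 is free -> assigned | voices=[72 83 -]
Op 3: note_on(66): voice 2 is free -> assigned | voices=[72 83 66]
Op 4: note_on(63): all voices busy, STEAL voice 0 (pitch 72, oldest) -> assign | voices=[63 83 66]
Op 5: note_on(61): all voices busy, STEAL voice 1 (pitch 83, oldest) -> assign | voices=[63 61 66]
Op 6: note_off(61): free voice 1 | voices=[63 - 66]
Op 7: note_on(74): voice 1 is free -> assigned | voices=[63 74 66]
Op 8: note_on(70): all voices busy, STEAL voice 2 (pitch 66, oldest) -> assign | voices=[63 74 70]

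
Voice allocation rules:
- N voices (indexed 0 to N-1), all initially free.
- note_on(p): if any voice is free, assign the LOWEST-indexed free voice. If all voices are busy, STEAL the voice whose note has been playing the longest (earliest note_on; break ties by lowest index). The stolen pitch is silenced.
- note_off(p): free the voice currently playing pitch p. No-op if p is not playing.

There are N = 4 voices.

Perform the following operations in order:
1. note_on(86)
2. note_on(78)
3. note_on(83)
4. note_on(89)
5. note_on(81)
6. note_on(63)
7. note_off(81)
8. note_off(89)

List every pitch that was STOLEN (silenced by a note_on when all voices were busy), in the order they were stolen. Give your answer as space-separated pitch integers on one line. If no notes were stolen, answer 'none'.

Answer: 86 78

Derivation:
Op 1: note_on(86): voice 0 is free -> assigned | voices=[86 - - -]
Op 2: note_on(78): voice 1 is free -> assigned | voices=[86 78 - -]
Op 3: note_on(83): voice 2 is free -> assigned | voices=[86 78 83 -]
Op 4: note_on(89): voice 3 is free -> assigned | voices=[86 78 83 89]
Op 5: note_on(81): all voices busy, STEAL voice 0 (pitch 86, oldest) -> assign | voices=[81 78 83 89]
Op 6: note_on(63): all voices busy, STEAL voice 1 (pitch 78, oldest) -> assign | voices=[81 63 83 89]
Op 7: note_off(81): free voice 0 | voices=[- 63 83 89]
Op 8: note_off(89): free voice 3 | voices=[- 63 83 -]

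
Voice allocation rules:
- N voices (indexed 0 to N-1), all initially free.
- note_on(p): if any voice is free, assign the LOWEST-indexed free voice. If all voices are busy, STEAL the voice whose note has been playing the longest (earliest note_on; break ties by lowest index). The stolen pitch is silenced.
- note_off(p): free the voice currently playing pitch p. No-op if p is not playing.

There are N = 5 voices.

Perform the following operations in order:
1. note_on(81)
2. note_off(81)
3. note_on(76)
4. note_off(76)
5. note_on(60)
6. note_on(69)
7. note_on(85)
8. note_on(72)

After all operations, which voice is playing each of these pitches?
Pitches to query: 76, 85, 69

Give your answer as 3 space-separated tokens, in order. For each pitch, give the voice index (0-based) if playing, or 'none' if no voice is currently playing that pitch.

Op 1: note_on(81): voice 0 is free -> assigned | voices=[81 - - - -]
Op 2: note_off(81): free voice 0 | voices=[- - - - -]
Op 3: note_on(76): voice 0 is free -> assigned | voices=[76 - - - -]
Op 4: note_off(76): free voice 0 | voices=[- - - - -]
Op 5: note_on(60): voice 0 is free -> assigned | voices=[60 - - - -]
Op 6: note_on(69): voice 1 is free -> assigned | voices=[60 69 - - -]
Op 7: note_on(85): voice 2 is free -> assigned | voices=[60 69 85 - -]
Op 8: note_on(72): voice 3 is free -> assigned | voices=[60 69 85 72 -]

Answer: none 2 1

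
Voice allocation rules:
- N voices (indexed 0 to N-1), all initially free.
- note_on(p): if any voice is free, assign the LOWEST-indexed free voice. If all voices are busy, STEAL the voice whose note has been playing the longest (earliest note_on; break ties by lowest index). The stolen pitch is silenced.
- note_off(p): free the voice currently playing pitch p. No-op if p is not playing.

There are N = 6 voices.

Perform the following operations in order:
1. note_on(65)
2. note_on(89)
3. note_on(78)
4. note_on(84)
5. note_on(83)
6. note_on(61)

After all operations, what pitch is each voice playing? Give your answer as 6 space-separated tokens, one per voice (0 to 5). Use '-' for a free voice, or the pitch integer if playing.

Answer: 65 89 78 84 83 61

Derivation:
Op 1: note_on(65): voice 0 is free -> assigned | voices=[65 - - - - -]
Op 2: note_on(89): voice 1 is free -> assigned | voices=[65 89 - - - -]
Op 3: note_on(78): voice 2 is free -> assigned | voices=[65 89 78 - - -]
Op 4: note_on(84): voice 3 is free -> assigned | voices=[65 89 78 84 - -]
Op 5: note_on(83): voice 4 is free -> assigned | voices=[65 89 78 84 83 -]
Op 6: note_on(61): voice 5 is free -> assigned | voices=[65 89 78 84 83 61]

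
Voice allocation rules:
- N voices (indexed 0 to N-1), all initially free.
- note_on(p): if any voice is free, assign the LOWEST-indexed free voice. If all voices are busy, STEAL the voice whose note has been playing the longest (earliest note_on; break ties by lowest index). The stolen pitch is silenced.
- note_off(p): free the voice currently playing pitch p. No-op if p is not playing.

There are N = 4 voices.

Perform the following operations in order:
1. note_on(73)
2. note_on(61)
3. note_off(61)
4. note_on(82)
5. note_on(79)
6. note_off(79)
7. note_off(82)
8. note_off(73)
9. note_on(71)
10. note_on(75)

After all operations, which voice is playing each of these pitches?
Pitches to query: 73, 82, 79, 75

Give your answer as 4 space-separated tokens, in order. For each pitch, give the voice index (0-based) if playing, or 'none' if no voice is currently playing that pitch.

Answer: none none none 1

Derivation:
Op 1: note_on(73): voice 0 is free -> assigned | voices=[73 - - -]
Op 2: note_on(61): voice 1 is free -> assigned | voices=[73 61 - -]
Op 3: note_off(61): free voice 1 | voices=[73 - - -]
Op 4: note_on(82): voice 1 is free -> assigned | voices=[73 82 - -]
Op 5: note_on(79): voice 2 is free -> assigned | voices=[73 82 79 -]
Op 6: note_off(79): free voice 2 | voices=[73 82 - -]
Op 7: note_off(82): free voice 1 | voices=[73 - - -]
Op 8: note_off(73): free voice 0 | voices=[- - - -]
Op 9: note_on(71): voice 0 is free -> assigned | voices=[71 - - -]
Op 10: note_on(75): voice 1 is free -> assigned | voices=[71 75 - -]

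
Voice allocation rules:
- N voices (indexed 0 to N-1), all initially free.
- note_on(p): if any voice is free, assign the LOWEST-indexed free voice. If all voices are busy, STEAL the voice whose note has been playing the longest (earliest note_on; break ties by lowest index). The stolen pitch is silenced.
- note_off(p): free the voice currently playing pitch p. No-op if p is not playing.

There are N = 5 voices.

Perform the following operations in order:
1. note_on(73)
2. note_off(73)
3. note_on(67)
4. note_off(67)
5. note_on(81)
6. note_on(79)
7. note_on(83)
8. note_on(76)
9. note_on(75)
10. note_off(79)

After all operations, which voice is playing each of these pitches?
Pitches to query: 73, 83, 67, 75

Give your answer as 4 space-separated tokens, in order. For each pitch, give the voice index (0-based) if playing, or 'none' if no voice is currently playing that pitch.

Answer: none 2 none 4

Derivation:
Op 1: note_on(73): voice 0 is free -> assigned | voices=[73 - - - -]
Op 2: note_off(73): free voice 0 | voices=[- - - - -]
Op 3: note_on(67): voice 0 is free -> assigned | voices=[67 - - - -]
Op 4: note_off(67): free voice 0 | voices=[- - - - -]
Op 5: note_on(81): voice 0 is free -> assigned | voices=[81 - - - -]
Op 6: note_on(79): voice 1 is free -> assigned | voices=[81 79 - - -]
Op 7: note_on(83): voice 2 is free -> assigned | voices=[81 79 83 - -]
Op 8: note_on(76): voice 3 is free -> assigned | voices=[81 79 83 76 -]
Op 9: note_on(75): voice 4 is free -> assigned | voices=[81 79 83 76 75]
Op 10: note_off(79): free voice 1 | voices=[81 - 83 76 75]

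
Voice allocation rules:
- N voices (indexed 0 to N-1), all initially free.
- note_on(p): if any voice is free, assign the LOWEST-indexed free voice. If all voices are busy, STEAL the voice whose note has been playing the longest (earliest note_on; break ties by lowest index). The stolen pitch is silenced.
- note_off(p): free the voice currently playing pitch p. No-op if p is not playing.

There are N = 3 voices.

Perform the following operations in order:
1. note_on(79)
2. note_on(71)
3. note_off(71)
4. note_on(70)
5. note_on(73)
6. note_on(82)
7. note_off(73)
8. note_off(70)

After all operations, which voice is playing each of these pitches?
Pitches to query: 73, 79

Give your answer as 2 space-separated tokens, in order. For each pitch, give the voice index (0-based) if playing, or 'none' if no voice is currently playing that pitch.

Op 1: note_on(79): voice 0 is free -> assigned | voices=[79 - -]
Op 2: note_on(71): voice 1 is free -> assigned | voices=[79 71 -]
Op 3: note_off(71): free voice 1 | voices=[79 - -]
Op 4: note_on(70): voice 1 is free -> assigned | voices=[79 70 -]
Op 5: note_on(73): voice 2 is free -> assigned | voices=[79 70 73]
Op 6: note_on(82): all voices busy, STEAL voice 0 (pitch 79, oldest) -> assign | voices=[82 70 73]
Op 7: note_off(73): free voice 2 | voices=[82 70 -]
Op 8: note_off(70): free voice 1 | voices=[82 - -]

Answer: none none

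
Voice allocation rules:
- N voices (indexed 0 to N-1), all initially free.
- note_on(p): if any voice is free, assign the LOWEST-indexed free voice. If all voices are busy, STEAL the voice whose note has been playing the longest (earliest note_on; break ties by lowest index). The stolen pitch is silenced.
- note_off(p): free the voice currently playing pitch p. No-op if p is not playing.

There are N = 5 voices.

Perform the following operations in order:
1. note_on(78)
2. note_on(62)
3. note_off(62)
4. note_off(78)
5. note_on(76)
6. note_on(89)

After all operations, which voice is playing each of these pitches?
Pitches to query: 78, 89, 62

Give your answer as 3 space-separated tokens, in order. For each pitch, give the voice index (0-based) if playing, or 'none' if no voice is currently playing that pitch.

Op 1: note_on(78): voice 0 is free -> assigned | voices=[78 - - - -]
Op 2: note_on(62): voice 1 is free -> assigned | voices=[78 62 - - -]
Op 3: note_off(62): free voice 1 | voices=[78 - - - -]
Op 4: note_off(78): free voice 0 | voices=[- - - - -]
Op 5: note_on(76): voice 0 is free -> assigned | voices=[76 - - - -]
Op 6: note_on(89): voice 1 is free -> assigned | voices=[76 89 - - -]

Answer: none 1 none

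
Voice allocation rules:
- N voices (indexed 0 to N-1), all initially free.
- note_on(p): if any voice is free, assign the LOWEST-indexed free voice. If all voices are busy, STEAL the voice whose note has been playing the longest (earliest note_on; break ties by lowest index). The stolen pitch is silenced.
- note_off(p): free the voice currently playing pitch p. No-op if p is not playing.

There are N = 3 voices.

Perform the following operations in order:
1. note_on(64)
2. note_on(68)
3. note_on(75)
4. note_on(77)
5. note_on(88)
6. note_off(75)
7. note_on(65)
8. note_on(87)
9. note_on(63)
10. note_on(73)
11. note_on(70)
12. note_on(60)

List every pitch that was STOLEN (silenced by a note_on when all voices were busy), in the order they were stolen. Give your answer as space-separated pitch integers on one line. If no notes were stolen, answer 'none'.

Op 1: note_on(64): voice 0 is free -> assigned | voices=[64 - -]
Op 2: note_on(68): voice 1 is free -> assigned | voices=[64 68 -]
Op 3: note_on(75): voice 2 is free -> assigned | voices=[64 68 75]
Op 4: note_on(77): all voices busy, STEAL voice 0 (pitch 64, oldest) -> assign | voices=[77 68 75]
Op 5: note_on(88): all voices busy, STEAL voice 1 (pitch 68, oldest) -> assign | voices=[77 88 75]
Op 6: note_off(75): free voice 2 | voices=[77 88 -]
Op 7: note_on(65): voice 2 is free -> assigned | voices=[77 88 65]
Op 8: note_on(87): all voices busy, STEAL voice 0 (pitch 77, oldest) -> assign | voices=[87 88 65]
Op 9: note_on(63): all voices busy, STEAL voice 1 (pitch 88, oldest) -> assign | voices=[87 63 65]
Op 10: note_on(73): all voices busy, STEAL voice 2 (pitch 65, oldest) -> assign | voices=[87 63 73]
Op 11: note_on(70): all voices busy, STEAL voice 0 (pitch 87, oldest) -> assign | voices=[70 63 73]
Op 12: note_on(60): all voices busy, STEAL voice 1 (pitch 63, oldest) -> assign | voices=[70 60 73]

Answer: 64 68 77 88 65 87 63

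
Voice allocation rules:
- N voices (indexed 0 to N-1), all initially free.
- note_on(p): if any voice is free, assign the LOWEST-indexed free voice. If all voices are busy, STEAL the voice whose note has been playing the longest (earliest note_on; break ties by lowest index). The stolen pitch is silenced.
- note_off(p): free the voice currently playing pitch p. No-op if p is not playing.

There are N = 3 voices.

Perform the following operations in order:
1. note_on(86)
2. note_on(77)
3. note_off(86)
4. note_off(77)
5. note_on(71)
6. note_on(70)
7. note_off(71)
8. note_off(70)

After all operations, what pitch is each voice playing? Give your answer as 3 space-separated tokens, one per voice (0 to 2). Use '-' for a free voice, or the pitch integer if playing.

Answer: - - -

Derivation:
Op 1: note_on(86): voice 0 is free -> assigned | voices=[86 - -]
Op 2: note_on(77): voice 1 is free -> assigned | voices=[86 77 -]
Op 3: note_off(86): free voice 0 | voices=[- 77 -]
Op 4: note_off(77): free voice 1 | voices=[- - -]
Op 5: note_on(71): voice 0 is free -> assigned | voices=[71 - -]
Op 6: note_on(70): voice 1 is free -> assigned | voices=[71 70 -]
Op 7: note_off(71): free voice 0 | voices=[- 70 -]
Op 8: note_off(70): free voice 1 | voices=[- - -]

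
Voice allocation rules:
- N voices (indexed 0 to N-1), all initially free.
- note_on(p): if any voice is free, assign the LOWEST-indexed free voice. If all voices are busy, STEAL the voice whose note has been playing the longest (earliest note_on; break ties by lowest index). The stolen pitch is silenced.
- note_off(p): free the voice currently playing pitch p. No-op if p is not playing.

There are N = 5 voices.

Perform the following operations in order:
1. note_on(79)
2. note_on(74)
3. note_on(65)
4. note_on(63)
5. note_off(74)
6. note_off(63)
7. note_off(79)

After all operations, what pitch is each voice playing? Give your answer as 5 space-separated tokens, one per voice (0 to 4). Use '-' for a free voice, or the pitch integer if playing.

Answer: - - 65 - -

Derivation:
Op 1: note_on(79): voice 0 is free -> assigned | voices=[79 - - - -]
Op 2: note_on(74): voice 1 is free -> assigned | voices=[79 74 - - -]
Op 3: note_on(65): voice 2 is free -> assigned | voices=[79 74 65 - -]
Op 4: note_on(63): voice 3 is free -> assigned | voices=[79 74 65 63 -]
Op 5: note_off(74): free voice 1 | voices=[79 - 65 63 -]
Op 6: note_off(63): free voice 3 | voices=[79 - 65 - -]
Op 7: note_off(79): free voice 0 | voices=[- - 65 - -]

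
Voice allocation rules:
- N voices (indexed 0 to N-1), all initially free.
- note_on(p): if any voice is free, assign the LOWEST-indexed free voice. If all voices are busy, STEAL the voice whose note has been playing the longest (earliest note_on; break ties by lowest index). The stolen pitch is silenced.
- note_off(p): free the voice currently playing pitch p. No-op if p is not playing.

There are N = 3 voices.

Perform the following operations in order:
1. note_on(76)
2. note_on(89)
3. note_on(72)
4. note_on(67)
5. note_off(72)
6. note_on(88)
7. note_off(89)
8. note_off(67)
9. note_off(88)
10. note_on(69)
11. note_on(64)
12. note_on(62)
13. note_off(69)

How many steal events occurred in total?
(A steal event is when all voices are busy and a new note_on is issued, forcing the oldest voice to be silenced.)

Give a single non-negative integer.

Answer: 1

Derivation:
Op 1: note_on(76): voice 0 is free -> assigned | voices=[76 - -]
Op 2: note_on(89): voice 1 is free -> assigned | voices=[76 89 -]
Op 3: note_on(72): voice 2 is free -> assigned | voices=[76 89 72]
Op 4: note_on(67): all voices busy, STEAL voice 0 (pitch 76, oldest) -> assign | voices=[67 89 72]
Op 5: note_off(72): free voice 2 | voices=[67 89 -]
Op 6: note_on(88): voice 2 is free -> assigned | voices=[67 89 88]
Op 7: note_off(89): free voice 1 | voices=[67 - 88]
Op 8: note_off(67): free voice 0 | voices=[- - 88]
Op 9: note_off(88): free voice 2 | voices=[- - -]
Op 10: note_on(69): voice 0 is free -> assigned | voices=[69 - -]
Op 11: note_on(64): voice 1 is free -> assigned | voices=[69 64 -]
Op 12: note_on(62): voice 2 is free -> assigned | voices=[69 64 62]
Op 13: note_off(69): free voice 0 | voices=[- 64 62]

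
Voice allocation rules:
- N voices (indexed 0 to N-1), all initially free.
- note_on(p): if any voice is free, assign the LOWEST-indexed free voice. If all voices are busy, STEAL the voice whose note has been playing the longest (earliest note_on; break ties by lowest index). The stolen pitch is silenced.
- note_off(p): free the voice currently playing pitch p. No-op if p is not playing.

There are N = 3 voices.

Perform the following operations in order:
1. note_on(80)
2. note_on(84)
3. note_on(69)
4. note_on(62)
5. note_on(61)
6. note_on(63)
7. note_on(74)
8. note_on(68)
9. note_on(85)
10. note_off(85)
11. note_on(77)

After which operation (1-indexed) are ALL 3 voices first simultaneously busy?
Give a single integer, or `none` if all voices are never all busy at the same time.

Answer: 3

Derivation:
Op 1: note_on(80): voice 0 is free -> assigned | voices=[80 - -]
Op 2: note_on(84): voice 1 is free -> assigned | voices=[80 84 -]
Op 3: note_on(69): voice 2 is free -> assigned | voices=[80 84 69]
Op 4: note_on(62): all voices busy, STEAL voice 0 (pitch 80, oldest) -> assign | voices=[62 84 69]
Op 5: note_on(61): all voices busy, STEAL voice 1 (pitch 84, oldest) -> assign | voices=[62 61 69]
Op 6: note_on(63): all voices busy, STEAL voice 2 (pitch 69, oldest) -> assign | voices=[62 61 63]
Op 7: note_on(74): all voices busy, STEAL voice 0 (pitch 62, oldest) -> assign | voices=[74 61 63]
Op 8: note_on(68): all voices busy, STEAL voice 1 (pitch 61, oldest) -> assign | voices=[74 68 63]
Op 9: note_on(85): all voices busy, STEAL voice 2 (pitch 63, oldest) -> assign | voices=[74 68 85]
Op 10: note_off(85): free voice 2 | voices=[74 68 -]
Op 11: note_on(77): voice 2 is free -> assigned | voices=[74 68 77]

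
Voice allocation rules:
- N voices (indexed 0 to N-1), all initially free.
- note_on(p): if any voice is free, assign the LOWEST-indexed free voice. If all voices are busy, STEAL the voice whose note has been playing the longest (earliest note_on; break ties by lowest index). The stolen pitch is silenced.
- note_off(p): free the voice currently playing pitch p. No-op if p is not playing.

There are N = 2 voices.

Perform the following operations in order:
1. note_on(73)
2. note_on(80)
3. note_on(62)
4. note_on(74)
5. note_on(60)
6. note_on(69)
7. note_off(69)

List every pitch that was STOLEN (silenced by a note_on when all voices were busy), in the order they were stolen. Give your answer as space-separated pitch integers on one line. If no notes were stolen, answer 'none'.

Op 1: note_on(73): voice 0 is free -> assigned | voices=[73 -]
Op 2: note_on(80): voice 1 is free -> assigned | voices=[73 80]
Op 3: note_on(62): all voices busy, STEAL voice 0 (pitch 73, oldest) -> assign | voices=[62 80]
Op 4: note_on(74): all voices busy, STEAL voice 1 (pitch 80, oldest) -> assign | voices=[62 74]
Op 5: note_on(60): all voices busy, STEAL voice 0 (pitch 62, oldest) -> assign | voices=[60 74]
Op 6: note_on(69): all voices busy, STEAL voice 1 (pitch 74, oldest) -> assign | voices=[60 69]
Op 7: note_off(69): free voice 1 | voices=[60 -]

Answer: 73 80 62 74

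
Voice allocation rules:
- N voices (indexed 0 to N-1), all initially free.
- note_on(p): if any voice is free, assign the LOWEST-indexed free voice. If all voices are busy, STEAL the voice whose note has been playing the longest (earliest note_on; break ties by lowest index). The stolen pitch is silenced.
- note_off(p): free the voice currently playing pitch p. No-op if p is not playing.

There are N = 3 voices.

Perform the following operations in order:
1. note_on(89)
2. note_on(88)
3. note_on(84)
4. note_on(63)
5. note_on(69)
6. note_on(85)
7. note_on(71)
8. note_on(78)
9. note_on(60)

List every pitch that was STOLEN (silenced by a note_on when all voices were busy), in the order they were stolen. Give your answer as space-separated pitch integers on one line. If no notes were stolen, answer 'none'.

Answer: 89 88 84 63 69 85

Derivation:
Op 1: note_on(89): voice 0 is free -> assigned | voices=[89 - -]
Op 2: note_on(88): voice 1 is free -> assigned | voices=[89 88 -]
Op 3: note_on(84): voice 2 is free -> assigned | voices=[89 88 84]
Op 4: note_on(63): all voices busy, STEAL voice 0 (pitch 89, oldest) -> assign | voices=[63 88 84]
Op 5: note_on(69): all voices busy, STEAL voice 1 (pitch 88, oldest) -> assign | voices=[63 69 84]
Op 6: note_on(85): all voices busy, STEAL voice 2 (pitch 84, oldest) -> assign | voices=[63 69 85]
Op 7: note_on(71): all voices busy, STEAL voice 0 (pitch 63, oldest) -> assign | voices=[71 69 85]
Op 8: note_on(78): all voices busy, STEAL voice 1 (pitch 69, oldest) -> assign | voices=[71 78 85]
Op 9: note_on(60): all voices busy, STEAL voice 2 (pitch 85, oldest) -> assign | voices=[71 78 60]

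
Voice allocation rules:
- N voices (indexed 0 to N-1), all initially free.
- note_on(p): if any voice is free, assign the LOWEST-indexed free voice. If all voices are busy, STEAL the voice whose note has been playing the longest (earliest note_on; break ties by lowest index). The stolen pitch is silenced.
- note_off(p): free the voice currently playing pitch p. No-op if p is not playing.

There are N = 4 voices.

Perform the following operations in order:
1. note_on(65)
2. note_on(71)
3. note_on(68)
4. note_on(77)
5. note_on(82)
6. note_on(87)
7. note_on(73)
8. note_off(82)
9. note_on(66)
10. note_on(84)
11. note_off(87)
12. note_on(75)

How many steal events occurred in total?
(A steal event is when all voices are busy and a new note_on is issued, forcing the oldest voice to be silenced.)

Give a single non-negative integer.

Op 1: note_on(65): voice 0 is free -> assigned | voices=[65 - - -]
Op 2: note_on(71): voice 1 is free -> assigned | voices=[65 71 - -]
Op 3: note_on(68): voice 2 is free -> assigned | voices=[65 71 68 -]
Op 4: note_on(77): voice 3 is free -> assigned | voices=[65 71 68 77]
Op 5: note_on(82): all voices busy, STEAL voice 0 (pitch 65, oldest) -> assign | voices=[82 71 68 77]
Op 6: note_on(87): all voices busy, STEAL voice 1 (pitch 71, oldest) -> assign | voices=[82 87 68 77]
Op 7: note_on(73): all voices busy, STEAL voice 2 (pitch 68, oldest) -> assign | voices=[82 87 73 77]
Op 8: note_off(82): free voice 0 | voices=[- 87 73 77]
Op 9: note_on(66): voice 0 is free -> assigned | voices=[66 87 73 77]
Op 10: note_on(84): all voices busy, STEAL voice 3 (pitch 77, oldest) -> assign | voices=[66 87 73 84]
Op 11: note_off(87): free voice 1 | voices=[66 - 73 84]
Op 12: note_on(75): voice 1 is free -> assigned | voices=[66 75 73 84]

Answer: 4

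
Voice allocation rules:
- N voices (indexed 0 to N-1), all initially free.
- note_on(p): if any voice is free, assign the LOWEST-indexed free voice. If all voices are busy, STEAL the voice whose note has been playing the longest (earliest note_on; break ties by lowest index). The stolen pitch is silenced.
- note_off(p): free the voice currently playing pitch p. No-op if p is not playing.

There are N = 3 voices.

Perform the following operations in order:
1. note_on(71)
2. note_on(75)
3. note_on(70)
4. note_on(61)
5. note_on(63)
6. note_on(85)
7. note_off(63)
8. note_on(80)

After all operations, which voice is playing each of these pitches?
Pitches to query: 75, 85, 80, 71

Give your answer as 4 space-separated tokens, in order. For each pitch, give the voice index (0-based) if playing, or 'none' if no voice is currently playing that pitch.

Answer: none 2 1 none

Derivation:
Op 1: note_on(71): voice 0 is free -> assigned | voices=[71 - -]
Op 2: note_on(75): voice 1 is free -> assigned | voices=[71 75 -]
Op 3: note_on(70): voice 2 is free -> assigned | voices=[71 75 70]
Op 4: note_on(61): all voices busy, STEAL voice 0 (pitch 71, oldest) -> assign | voices=[61 75 70]
Op 5: note_on(63): all voices busy, STEAL voice 1 (pitch 75, oldest) -> assign | voices=[61 63 70]
Op 6: note_on(85): all voices busy, STEAL voice 2 (pitch 70, oldest) -> assign | voices=[61 63 85]
Op 7: note_off(63): free voice 1 | voices=[61 - 85]
Op 8: note_on(80): voice 1 is free -> assigned | voices=[61 80 85]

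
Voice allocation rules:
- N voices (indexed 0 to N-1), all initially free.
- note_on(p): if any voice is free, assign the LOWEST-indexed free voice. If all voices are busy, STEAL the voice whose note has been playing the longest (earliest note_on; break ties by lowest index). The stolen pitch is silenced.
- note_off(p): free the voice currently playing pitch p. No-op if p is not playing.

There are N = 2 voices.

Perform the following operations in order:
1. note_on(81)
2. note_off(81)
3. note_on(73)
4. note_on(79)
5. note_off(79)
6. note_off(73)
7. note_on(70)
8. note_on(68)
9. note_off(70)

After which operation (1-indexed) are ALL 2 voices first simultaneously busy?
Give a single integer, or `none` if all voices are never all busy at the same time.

Answer: 4

Derivation:
Op 1: note_on(81): voice 0 is free -> assigned | voices=[81 -]
Op 2: note_off(81): free voice 0 | voices=[- -]
Op 3: note_on(73): voice 0 is free -> assigned | voices=[73 -]
Op 4: note_on(79): voice 1 is free -> assigned | voices=[73 79]
Op 5: note_off(79): free voice 1 | voices=[73 -]
Op 6: note_off(73): free voice 0 | voices=[- -]
Op 7: note_on(70): voice 0 is free -> assigned | voices=[70 -]
Op 8: note_on(68): voice 1 is free -> assigned | voices=[70 68]
Op 9: note_off(70): free voice 0 | voices=[- 68]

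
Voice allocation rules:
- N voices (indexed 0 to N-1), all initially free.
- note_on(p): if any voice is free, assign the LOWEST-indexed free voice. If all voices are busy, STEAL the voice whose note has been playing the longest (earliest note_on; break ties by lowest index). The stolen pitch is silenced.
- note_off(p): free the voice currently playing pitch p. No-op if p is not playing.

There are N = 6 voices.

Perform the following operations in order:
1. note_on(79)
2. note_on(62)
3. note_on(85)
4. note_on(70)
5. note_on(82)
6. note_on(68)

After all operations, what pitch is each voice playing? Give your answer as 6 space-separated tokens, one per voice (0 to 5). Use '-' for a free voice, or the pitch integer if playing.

Op 1: note_on(79): voice 0 is free -> assigned | voices=[79 - - - - -]
Op 2: note_on(62): voice 1 is free -> assigned | voices=[79 62 - - - -]
Op 3: note_on(85): voice 2 is free -> assigned | voices=[79 62 85 - - -]
Op 4: note_on(70): voice 3 is free -> assigned | voices=[79 62 85 70 - -]
Op 5: note_on(82): voice 4 is free -> assigned | voices=[79 62 85 70 82 -]
Op 6: note_on(68): voice 5 is free -> assigned | voices=[79 62 85 70 82 68]

Answer: 79 62 85 70 82 68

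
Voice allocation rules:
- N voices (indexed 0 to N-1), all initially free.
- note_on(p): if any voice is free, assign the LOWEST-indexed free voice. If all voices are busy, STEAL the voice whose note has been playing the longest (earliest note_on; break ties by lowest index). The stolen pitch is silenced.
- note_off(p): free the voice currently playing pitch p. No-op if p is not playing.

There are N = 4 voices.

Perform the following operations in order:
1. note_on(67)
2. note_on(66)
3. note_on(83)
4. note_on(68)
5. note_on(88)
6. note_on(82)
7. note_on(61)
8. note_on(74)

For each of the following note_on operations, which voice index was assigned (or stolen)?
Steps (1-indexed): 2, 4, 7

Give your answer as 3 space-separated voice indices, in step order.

Op 1: note_on(67): voice 0 is free -> assigned | voices=[67 - - -]
Op 2: note_on(66): voice 1 is free -> assigned | voices=[67 66 - -]
Op 3: note_on(83): voice 2 is free -> assigned | voices=[67 66 83 -]
Op 4: note_on(68): voice 3 is free -> assigned | voices=[67 66 83 68]
Op 5: note_on(88): all voices busy, STEAL voice 0 (pitch 67, oldest) -> assign | voices=[88 66 83 68]
Op 6: note_on(82): all voices busy, STEAL voice 1 (pitch 66, oldest) -> assign | voices=[88 82 83 68]
Op 7: note_on(61): all voices busy, STEAL voice 2 (pitch 83, oldest) -> assign | voices=[88 82 61 68]
Op 8: note_on(74): all voices busy, STEAL voice 3 (pitch 68, oldest) -> assign | voices=[88 82 61 74]

Answer: 1 3 2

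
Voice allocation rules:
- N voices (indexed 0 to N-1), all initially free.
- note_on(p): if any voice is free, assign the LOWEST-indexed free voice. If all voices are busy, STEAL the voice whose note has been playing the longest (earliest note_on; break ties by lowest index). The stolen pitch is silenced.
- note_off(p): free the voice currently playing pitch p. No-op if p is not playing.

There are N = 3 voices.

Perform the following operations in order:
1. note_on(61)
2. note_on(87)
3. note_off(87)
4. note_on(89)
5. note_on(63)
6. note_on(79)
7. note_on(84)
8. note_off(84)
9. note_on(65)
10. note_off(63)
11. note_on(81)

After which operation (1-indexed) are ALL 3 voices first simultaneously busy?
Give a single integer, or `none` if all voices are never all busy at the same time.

Op 1: note_on(61): voice 0 is free -> assigned | voices=[61 - -]
Op 2: note_on(87): voice 1 is free -> assigned | voices=[61 87 -]
Op 3: note_off(87): free voice 1 | voices=[61 - -]
Op 4: note_on(89): voice 1 is free -> assigned | voices=[61 89 -]
Op 5: note_on(63): voice 2 is free -> assigned | voices=[61 89 63]
Op 6: note_on(79): all voices busy, STEAL voice 0 (pitch 61, oldest) -> assign | voices=[79 89 63]
Op 7: note_on(84): all voices busy, STEAL voice 1 (pitch 89, oldest) -> assign | voices=[79 84 63]
Op 8: note_off(84): free voice 1 | voices=[79 - 63]
Op 9: note_on(65): voice 1 is free -> assigned | voices=[79 65 63]
Op 10: note_off(63): free voice 2 | voices=[79 65 -]
Op 11: note_on(81): voice 2 is free -> assigned | voices=[79 65 81]

Answer: 5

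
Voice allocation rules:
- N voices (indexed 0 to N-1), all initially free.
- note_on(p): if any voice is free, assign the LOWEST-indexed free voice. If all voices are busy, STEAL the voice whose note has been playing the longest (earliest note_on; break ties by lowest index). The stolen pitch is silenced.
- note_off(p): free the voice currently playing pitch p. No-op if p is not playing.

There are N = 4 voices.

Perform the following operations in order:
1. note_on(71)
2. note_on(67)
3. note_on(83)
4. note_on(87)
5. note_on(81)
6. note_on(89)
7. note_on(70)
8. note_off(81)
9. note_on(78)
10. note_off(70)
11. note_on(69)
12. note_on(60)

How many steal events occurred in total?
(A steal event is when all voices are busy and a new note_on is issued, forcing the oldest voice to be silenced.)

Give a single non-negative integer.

Op 1: note_on(71): voice 0 is free -> assigned | voices=[71 - - -]
Op 2: note_on(67): voice 1 is free -> assigned | voices=[71 67 - -]
Op 3: note_on(83): voice 2 is free -> assigned | voices=[71 67 83 -]
Op 4: note_on(87): voice 3 is free -> assigned | voices=[71 67 83 87]
Op 5: note_on(81): all voices busy, STEAL voice 0 (pitch 71, oldest) -> assign | voices=[81 67 83 87]
Op 6: note_on(89): all voices busy, STEAL voice 1 (pitch 67, oldest) -> assign | voices=[81 89 83 87]
Op 7: note_on(70): all voices busy, STEAL voice 2 (pitch 83, oldest) -> assign | voices=[81 89 70 87]
Op 8: note_off(81): free voice 0 | voices=[- 89 70 87]
Op 9: note_on(78): voice 0 is free -> assigned | voices=[78 89 70 87]
Op 10: note_off(70): free voice 2 | voices=[78 89 - 87]
Op 11: note_on(69): voice 2 is free -> assigned | voices=[78 89 69 87]
Op 12: note_on(60): all voices busy, STEAL voice 3 (pitch 87, oldest) -> assign | voices=[78 89 69 60]

Answer: 4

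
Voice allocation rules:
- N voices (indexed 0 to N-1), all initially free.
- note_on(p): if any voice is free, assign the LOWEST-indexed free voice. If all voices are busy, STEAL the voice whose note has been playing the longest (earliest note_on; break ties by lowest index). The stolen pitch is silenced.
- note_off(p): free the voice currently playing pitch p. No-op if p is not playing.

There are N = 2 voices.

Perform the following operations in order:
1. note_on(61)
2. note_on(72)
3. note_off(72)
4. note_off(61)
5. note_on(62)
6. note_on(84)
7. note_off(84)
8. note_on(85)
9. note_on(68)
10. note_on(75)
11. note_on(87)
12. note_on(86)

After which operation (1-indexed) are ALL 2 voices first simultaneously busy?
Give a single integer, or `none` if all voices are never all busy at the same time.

Op 1: note_on(61): voice 0 is free -> assigned | voices=[61 -]
Op 2: note_on(72): voice 1 is free -> assigned | voices=[61 72]
Op 3: note_off(72): free voice 1 | voices=[61 -]
Op 4: note_off(61): free voice 0 | voices=[- -]
Op 5: note_on(62): voice 0 is free -> assigned | voices=[62 -]
Op 6: note_on(84): voice 1 is free -> assigned | voices=[62 84]
Op 7: note_off(84): free voice 1 | voices=[62 -]
Op 8: note_on(85): voice 1 is free -> assigned | voices=[62 85]
Op 9: note_on(68): all voices busy, STEAL voice 0 (pitch 62, oldest) -> assign | voices=[68 85]
Op 10: note_on(75): all voices busy, STEAL voice 1 (pitch 85, oldest) -> assign | voices=[68 75]
Op 11: note_on(87): all voices busy, STEAL voice 0 (pitch 68, oldest) -> assign | voices=[87 75]
Op 12: note_on(86): all voices busy, STEAL voice 1 (pitch 75, oldest) -> assign | voices=[87 86]

Answer: 2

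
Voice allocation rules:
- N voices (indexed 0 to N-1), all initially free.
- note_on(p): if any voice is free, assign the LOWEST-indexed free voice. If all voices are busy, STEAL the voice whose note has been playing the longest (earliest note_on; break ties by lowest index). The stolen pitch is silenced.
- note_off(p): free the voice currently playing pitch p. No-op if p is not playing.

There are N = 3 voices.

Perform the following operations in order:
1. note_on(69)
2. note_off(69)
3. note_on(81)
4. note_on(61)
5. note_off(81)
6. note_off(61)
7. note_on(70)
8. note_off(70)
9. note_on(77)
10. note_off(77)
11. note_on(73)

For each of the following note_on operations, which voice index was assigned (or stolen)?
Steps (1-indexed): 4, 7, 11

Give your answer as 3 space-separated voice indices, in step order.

Answer: 1 0 0

Derivation:
Op 1: note_on(69): voice 0 is free -> assigned | voices=[69 - -]
Op 2: note_off(69): free voice 0 | voices=[- - -]
Op 3: note_on(81): voice 0 is free -> assigned | voices=[81 - -]
Op 4: note_on(61): voice 1 is free -> assigned | voices=[81 61 -]
Op 5: note_off(81): free voice 0 | voices=[- 61 -]
Op 6: note_off(61): free voice 1 | voices=[- - -]
Op 7: note_on(70): voice 0 is free -> assigned | voices=[70 - -]
Op 8: note_off(70): free voice 0 | voices=[- - -]
Op 9: note_on(77): voice 0 is free -> assigned | voices=[77 - -]
Op 10: note_off(77): free voice 0 | voices=[- - -]
Op 11: note_on(73): voice 0 is free -> assigned | voices=[73 - -]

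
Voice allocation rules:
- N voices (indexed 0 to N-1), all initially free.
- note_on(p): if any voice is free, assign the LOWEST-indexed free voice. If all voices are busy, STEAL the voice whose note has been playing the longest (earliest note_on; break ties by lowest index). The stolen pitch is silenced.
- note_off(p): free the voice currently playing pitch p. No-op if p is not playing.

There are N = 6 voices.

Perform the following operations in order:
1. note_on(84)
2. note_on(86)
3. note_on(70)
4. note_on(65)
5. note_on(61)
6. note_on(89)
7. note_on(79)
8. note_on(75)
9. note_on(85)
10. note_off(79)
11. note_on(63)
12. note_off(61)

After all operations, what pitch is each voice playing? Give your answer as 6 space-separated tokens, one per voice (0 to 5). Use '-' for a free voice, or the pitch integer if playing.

Op 1: note_on(84): voice 0 is free -> assigned | voices=[84 - - - - -]
Op 2: note_on(86): voice 1 is free -> assigned | voices=[84 86 - - - -]
Op 3: note_on(70): voice 2 is free -> assigned | voices=[84 86 70 - - -]
Op 4: note_on(65): voice 3 is free -> assigned | voices=[84 86 70 65 - -]
Op 5: note_on(61): voice 4 is free -> assigned | voices=[84 86 70 65 61 -]
Op 6: note_on(89): voice 5 is free -> assigned | voices=[84 86 70 65 61 89]
Op 7: note_on(79): all voices busy, STEAL voice 0 (pitch 84, oldest) -> assign | voices=[79 86 70 65 61 89]
Op 8: note_on(75): all voices busy, STEAL voice 1 (pitch 86, oldest) -> assign | voices=[79 75 70 65 61 89]
Op 9: note_on(85): all voices busy, STEAL voice 2 (pitch 70, oldest) -> assign | voices=[79 75 85 65 61 89]
Op 10: note_off(79): free voice 0 | voices=[- 75 85 65 61 89]
Op 11: note_on(63): voice 0 is free -> assigned | voices=[63 75 85 65 61 89]
Op 12: note_off(61): free voice 4 | voices=[63 75 85 65 - 89]

Answer: 63 75 85 65 - 89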